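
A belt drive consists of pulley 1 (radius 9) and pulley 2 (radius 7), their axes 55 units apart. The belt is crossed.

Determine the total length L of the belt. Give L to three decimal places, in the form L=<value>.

crossed belt: β = asin((r1+r2)/C) = asin(16/55) = 16.9124°
wrap1 = wrap2 = π + 2β = 213.8248°
tangent length = C·cosβ = 52.6213
L = (r1+r2)·wrap + 2·C·cosβ = 16·3.7319 + 2·52.6213 = 164.9537

L=164.954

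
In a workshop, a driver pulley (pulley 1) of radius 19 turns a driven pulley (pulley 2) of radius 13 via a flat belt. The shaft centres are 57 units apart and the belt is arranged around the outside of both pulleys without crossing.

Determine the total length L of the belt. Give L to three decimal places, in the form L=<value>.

L=215.163

open belt: β = asin((r2−r1)/C) = asin(-6/57) = -6.0423°
wrap1 = π − 2β = 192.0847°
wrap2 = π + 2β = 167.9153°
tangent length = C·cosβ = 56.6833
L = r1·wrap1 + r2·wrap2 + 2·C·cosβ = 19·3.3525 + 13·2.9307 + 2·56.6833 = 215.1631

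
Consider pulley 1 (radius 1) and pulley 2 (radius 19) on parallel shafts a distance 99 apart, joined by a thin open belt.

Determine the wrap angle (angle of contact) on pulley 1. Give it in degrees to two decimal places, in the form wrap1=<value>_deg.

wrap1=159.05_deg

open belt: β = asin((r2−r1)/C) = asin(18/99) = 10.4757°
wrap1 = π − 2β = 159.0486°
wrap2 = π + 2β = 200.9514°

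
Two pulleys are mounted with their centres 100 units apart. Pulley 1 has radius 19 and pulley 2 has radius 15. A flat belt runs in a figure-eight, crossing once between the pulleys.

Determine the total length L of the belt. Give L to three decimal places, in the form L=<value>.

L=318.490

crossed belt: β = asin((r1+r2)/C) = asin(34/100) = 19.8769°
wrap1 = wrap2 = π + 2β = 219.7537°
tangent length = C·cosβ = 94.0425
L = (r1+r2)·wrap + 2·C·cosβ = 34·3.8354 + 2·94.0425 = 318.4896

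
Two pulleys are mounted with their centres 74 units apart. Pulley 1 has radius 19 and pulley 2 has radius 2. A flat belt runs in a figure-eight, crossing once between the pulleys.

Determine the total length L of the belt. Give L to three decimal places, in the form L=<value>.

L=219.974

crossed belt: β = asin((r1+r2)/C) = asin(21/74) = 16.4862°
wrap1 = wrap2 = π + 2β = 212.9723°
tangent length = C·cosβ = 70.9577
L = (r1+r2)·wrap + 2·C·cosβ = 21·3.7171 + 2·70.9577 = 219.9739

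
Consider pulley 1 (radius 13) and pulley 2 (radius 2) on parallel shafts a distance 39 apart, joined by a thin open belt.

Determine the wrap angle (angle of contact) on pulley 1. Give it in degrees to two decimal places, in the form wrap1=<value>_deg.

open belt: β = asin((r2−r1)/C) = asin(-11/39) = -16.3827°
wrap1 = π − 2β = 212.7653°
wrap2 = π + 2β = 147.2347°

wrap1=212.77_deg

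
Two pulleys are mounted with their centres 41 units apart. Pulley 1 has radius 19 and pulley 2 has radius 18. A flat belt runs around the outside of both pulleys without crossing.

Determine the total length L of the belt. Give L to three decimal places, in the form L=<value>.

L=198.263

open belt: β = asin((r2−r1)/C) = asin(-1/41) = -1.3976°
wrap1 = π − 2β = 182.7952°
wrap2 = π + 2β = 177.2048°
tangent length = C·cosβ = 40.9878
L = r1·wrap1 + r2·wrap2 + 2·C·cosβ = 19·3.1904 + 18·3.0928 + 2·40.9878 = 198.2633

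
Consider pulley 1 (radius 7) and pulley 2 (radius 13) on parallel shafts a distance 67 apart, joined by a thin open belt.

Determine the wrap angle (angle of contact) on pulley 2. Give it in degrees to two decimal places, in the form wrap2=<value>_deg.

open belt: β = asin((r2−r1)/C) = asin(6/67) = 5.1378°
wrap1 = π − 2β = 169.7243°
wrap2 = π + 2β = 190.2757°

wrap2=190.28_deg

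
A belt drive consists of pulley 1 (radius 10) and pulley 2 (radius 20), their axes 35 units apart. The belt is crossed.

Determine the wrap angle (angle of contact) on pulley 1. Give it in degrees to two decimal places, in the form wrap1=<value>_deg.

crossed belt: β = asin((r1+r2)/C) = asin(30/35) = 58.9973°
wrap1 = wrap2 = π + 2β = 297.9946°

wrap1=297.99_deg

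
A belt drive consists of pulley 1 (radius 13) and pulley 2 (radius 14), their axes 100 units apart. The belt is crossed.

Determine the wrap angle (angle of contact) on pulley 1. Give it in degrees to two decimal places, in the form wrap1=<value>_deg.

crossed belt: β = asin((r1+r2)/C) = asin(27/100) = 15.6643°
wrap1 = wrap2 = π + 2β = 211.3285°

wrap1=211.33_deg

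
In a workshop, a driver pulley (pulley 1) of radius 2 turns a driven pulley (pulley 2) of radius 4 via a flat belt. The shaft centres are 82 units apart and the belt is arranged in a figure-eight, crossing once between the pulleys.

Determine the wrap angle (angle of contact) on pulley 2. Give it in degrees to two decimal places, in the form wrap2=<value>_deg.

crossed belt: β = asin((r1+r2)/C) = asin(6/82) = 4.1961°
wrap1 = wrap2 = π + 2β = 188.3922°

wrap2=188.39_deg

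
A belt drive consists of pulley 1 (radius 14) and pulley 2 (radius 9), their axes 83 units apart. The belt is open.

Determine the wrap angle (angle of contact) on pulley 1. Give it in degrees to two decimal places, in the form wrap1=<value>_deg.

wrap1=186.91_deg

open belt: β = asin((r2−r1)/C) = asin(-5/83) = -3.4536°
wrap1 = π − 2β = 186.9073°
wrap2 = π + 2β = 173.0927°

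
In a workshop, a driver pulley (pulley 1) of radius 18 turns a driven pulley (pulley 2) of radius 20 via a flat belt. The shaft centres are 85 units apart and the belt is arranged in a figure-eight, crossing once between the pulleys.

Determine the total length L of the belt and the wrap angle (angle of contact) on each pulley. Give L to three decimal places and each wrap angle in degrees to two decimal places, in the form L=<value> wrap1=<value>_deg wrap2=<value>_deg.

crossed belt: β = asin((r1+r2)/C) = asin(38/85) = 26.5551°
wrap1 = wrap2 = π + 2β = 233.1103°
tangent length = C·cosβ = 76.0329
L = (r1+r2)·wrap + 2·C·cosβ = 38·4.0685 + 2·76.0329 = 306.6704

L=306.670 wrap1=233.11_deg wrap2=233.11_deg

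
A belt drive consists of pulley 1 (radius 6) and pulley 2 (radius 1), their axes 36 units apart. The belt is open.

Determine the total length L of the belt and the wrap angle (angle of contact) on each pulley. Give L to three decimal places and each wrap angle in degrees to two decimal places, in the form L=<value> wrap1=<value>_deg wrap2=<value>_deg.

open belt: β = asin((r2−r1)/C) = asin(-5/36) = -7.9836°
wrap1 = π − 2β = 195.9671°
wrap2 = π + 2β = 164.0329°
tangent length = C·cosβ = 35.6511
L = r1·wrap1 + r2·wrap2 + 2·C·cosβ = 6·3.4203 + 1·2.8629 + 2·35.6511 = 94.6867

L=94.687 wrap1=195.97_deg wrap2=164.03_deg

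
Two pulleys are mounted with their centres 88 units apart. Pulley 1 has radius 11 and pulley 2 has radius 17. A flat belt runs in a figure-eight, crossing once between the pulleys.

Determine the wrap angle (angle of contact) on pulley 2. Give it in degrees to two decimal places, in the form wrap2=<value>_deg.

wrap2=217.11_deg

crossed belt: β = asin((r1+r2)/C) = asin(28/88) = 18.5530°
wrap1 = wrap2 = π + 2β = 217.1060°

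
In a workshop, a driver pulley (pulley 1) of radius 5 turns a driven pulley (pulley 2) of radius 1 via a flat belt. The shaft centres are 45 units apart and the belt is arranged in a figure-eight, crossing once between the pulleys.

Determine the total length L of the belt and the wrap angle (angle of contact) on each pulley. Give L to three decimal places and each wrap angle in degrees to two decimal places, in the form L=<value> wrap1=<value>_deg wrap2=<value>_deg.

L=109.651 wrap1=195.32_deg wrap2=195.32_deg

crossed belt: β = asin((r1+r2)/C) = asin(6/45) = 7.6623°
wrap1 = wrap2 = π + 2β = 195.3245°
tangent length = C·cosβ = 44.5982
L = (r1+r2)·wrap + 2·C·cosβ = 6·3.4091 + 2·44.5982 = 109.6507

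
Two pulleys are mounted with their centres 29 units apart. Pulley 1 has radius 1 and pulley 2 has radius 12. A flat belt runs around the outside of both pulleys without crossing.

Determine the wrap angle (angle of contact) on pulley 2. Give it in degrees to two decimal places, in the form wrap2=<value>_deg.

wrap2=224.58_deg

open belt: β = asin((r2−r1)/C) = asin(11/29) = 22.2910°
wrap1 = π − 2β = 135.4181°
wrap2 = π + 2β = 224.5819°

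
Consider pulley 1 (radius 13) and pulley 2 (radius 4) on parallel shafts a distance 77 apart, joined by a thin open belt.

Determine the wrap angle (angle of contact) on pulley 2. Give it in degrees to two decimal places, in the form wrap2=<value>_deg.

wrap2=166.58_deg

open belt: β = asin((r2−r1)/C) = asin(-9/77) = -6.7123°
wrap1 = π − 2β = 193.4245°
wrap2 = π + 2β = 166.5755°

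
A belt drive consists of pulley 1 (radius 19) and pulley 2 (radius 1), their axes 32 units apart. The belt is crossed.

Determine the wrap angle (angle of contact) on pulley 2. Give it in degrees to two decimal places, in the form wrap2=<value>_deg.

crossed belt: β = asin((r1+r2)/C) = asin(20/32) = 38.6822°
wrap1 = wrap2 = π + 2β = 257.3644°

wrap2=257.36_deg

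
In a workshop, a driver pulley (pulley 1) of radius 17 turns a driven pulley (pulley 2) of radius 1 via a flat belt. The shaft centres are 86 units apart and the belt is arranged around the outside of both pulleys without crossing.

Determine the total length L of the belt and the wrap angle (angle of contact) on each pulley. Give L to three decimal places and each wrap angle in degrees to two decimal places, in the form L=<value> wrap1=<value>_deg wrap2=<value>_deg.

L=231.534 wrap1=201.44_deg wrap2=158.56_deg

open belt: β = asin((r2−r1)/C) = asin(-16/86) = -10.7222°
wrap1 = π − 2β = 201.4443°
wrap2 = π + 2β = 158.5557°
tangent length = C·cosβ = 84.4985
L = r1·wrap1 + r2·wrap2 + 2·C·cosβ = 17·3.5159 + 1·2.7673 + 2·84.4985 = 231.5341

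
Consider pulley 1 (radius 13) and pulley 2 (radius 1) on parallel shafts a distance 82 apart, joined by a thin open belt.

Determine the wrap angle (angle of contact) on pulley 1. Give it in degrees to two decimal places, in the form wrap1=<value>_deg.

wrap1=196.83_deg

open belt: β = asin((r2−r1)/C) = asin(-12/82) = -8.4150°
wrap1 = π − 2β = 196.8299°
wrap2 = π + 2β = 163.1701°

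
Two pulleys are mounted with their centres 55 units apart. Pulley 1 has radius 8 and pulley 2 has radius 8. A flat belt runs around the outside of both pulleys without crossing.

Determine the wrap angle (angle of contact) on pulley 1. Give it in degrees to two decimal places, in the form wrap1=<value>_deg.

wrap1=180.00_deg

open belt: β = asin((r2−r1)/C) = asin(0/55) = 0.0000°
wrap1 = π − 2β = 180.0000°
wrap2 = π + 2β = 180.0000°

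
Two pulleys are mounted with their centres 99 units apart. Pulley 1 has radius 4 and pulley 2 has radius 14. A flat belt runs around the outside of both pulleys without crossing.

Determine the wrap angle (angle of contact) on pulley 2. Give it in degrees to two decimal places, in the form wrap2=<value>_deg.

open belt: β = asin((r2−r1)/C) = asin(10/99) = 5.7973°
wrap1 = π − 2β = 168.4053°
wrap2 = π + 2β = 191.5947°

wrap2=191.59_deg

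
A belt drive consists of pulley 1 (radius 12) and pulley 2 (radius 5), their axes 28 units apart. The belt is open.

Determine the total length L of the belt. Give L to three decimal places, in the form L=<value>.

L=111.166

open belt: β = asin((r2−r1)/C) = asin(-7/28) = -14.4775°
wrap1 = π − 2β = 208.9550°
wrap2 = π + 2β = 151.0450°
tangent length = C·cosβ = 27.1109
L = r1·wrap1 + r2·wrap2 + 2·C·cosβ = 12·3.6470 + 5·2.6362 + 2·27.1109 = 111.1664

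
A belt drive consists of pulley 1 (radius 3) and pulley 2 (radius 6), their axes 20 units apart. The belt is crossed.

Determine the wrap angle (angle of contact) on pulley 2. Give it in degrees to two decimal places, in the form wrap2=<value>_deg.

wrap2=233.49_deg

crossed belt: β = asin((r1+r2)/C) = asin(9/20) = 26.7437°
wrap1 = wrap2 = π + 2β = 233.4874°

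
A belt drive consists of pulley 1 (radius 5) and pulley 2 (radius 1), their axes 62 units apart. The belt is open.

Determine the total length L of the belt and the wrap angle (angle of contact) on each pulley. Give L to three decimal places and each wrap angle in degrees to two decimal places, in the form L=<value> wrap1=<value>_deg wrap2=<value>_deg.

L=143.108 wrap1=187.40_deg wrap2=172.60_deg

open belt: β = asin((r2−r1)/C) = asin(-4/62) = -3.6991°
wrap1 = π − 2β = 187.3981°
wrap2 = π + 2β = 172.6019°
tangent length = C·cosβ = 61.8708
L = r1·wrap1 + r2·wrap2 + 2·C·cosβ = 5·3.2707 + 1·3.0125 + 2·61.8708 = 143.1077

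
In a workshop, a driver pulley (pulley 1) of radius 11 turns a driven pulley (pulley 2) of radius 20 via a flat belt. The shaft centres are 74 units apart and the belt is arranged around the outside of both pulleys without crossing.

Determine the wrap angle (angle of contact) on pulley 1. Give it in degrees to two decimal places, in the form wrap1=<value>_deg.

wrap1=166.03_deg

open belt: β = asin((r2−r1)/C) = asin(9/74) = 6.9857°
wrap1 = π − 2β = 166.0286°
wrap2 = π + 2β = 193.9714°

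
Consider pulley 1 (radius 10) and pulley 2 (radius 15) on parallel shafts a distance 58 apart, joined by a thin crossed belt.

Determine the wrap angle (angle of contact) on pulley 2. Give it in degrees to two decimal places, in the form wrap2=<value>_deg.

wrap2=231.07_deg

crossed belt: β = asin((r1+r2)/C) = asin(25/58) = 25.5332°
wrap1 = wrap2 = π + 2β = 231.0665°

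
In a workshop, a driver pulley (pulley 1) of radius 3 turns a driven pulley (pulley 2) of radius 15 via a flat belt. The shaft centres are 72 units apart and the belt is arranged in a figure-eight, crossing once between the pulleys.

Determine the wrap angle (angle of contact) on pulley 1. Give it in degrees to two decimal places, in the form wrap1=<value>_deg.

crossed belt: β = asin((r1+r2)/C) = asin(18/72) = 14.4775°
wrap1 = wrap2 = π + 2β = 208.9550°

wrap1=208.96_deg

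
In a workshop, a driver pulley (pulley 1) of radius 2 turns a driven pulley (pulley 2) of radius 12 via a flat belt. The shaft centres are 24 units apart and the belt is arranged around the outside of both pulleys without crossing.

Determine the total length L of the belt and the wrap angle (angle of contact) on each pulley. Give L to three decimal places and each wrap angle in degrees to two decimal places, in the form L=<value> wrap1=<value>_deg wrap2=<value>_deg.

open belt: β = asin((r2−r1)/C) = asin(10/24) = 24.6243°
wrap1 = π − 2β = 130.7514°
wrap2 = π + 2β = 229.2486°
tangent length = C·cosβ = 21.8174
L = r1·wrap1 + r2·wrap2 + 2·C·cosβ = 2·2.2820 + 12·4.0011 + 2·21.8174 = 96.2127

L=96.213 wrap1=130.75_deg wrap2=229.25_deg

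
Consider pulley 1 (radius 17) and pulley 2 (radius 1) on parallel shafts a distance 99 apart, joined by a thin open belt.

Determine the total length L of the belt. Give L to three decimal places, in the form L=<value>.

open belt: β = asin((r2−r1)/C) = asin(-16/99) = -9.3007°
wrap1 = π − 2β = 198.6014°
wrap2 = π + 2β = 161.3986°
tangent length = C·cosβ = 97.6985
L = r1·wrap1 + r2·wrap2 + 2·C·cosβ = 17·3.4662 + 1·2.8169 + 2·97.6985 = 257.1402

L=257.140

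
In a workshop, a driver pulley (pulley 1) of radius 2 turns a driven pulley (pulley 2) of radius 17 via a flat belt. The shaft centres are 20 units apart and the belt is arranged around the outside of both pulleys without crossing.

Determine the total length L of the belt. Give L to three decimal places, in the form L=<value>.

L=111.590

open belt: β = asin((r2−r1)/C) = asin(15/20) = 48.5904°
wrap1 = π − 2β = 82.8192°
wrap2 = π + 2β = 277.1808°
tangent length = C·cosβ = 13.2288
L = r1·wrap1 + r2·wrap2 + 2·C·cosβ = 2·1.4455 + 17·4.8377 + 2·13.2288 = 111.5896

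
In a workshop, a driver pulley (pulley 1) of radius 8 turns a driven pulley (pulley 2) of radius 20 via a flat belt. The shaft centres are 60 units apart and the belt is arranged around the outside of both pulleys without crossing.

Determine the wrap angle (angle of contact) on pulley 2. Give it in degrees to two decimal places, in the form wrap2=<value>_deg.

wrap2=203.07_deg

open belt: β = asin((r2−r1)/C) = asin(12/60) = 11.5370°
wrap1 = π − 2β = 156.9261°
wrap2 = π + 2β = 203.0739°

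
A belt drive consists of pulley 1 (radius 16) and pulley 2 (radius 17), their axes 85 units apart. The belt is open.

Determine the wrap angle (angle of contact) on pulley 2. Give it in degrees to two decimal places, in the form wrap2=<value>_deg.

wrap2=181.35_deg

open belt: β = asin((r2−r1)/C) = asin(1/85) = 0.6741°
wrap1 = π − 2β = 178.6518°
wrap2 = π + 2β = 181.3482°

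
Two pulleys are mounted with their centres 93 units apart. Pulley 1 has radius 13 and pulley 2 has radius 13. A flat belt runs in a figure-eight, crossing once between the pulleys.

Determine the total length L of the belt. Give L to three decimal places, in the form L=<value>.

crossed belt: β = asin((r1+r2)/C) = asin(26/93) = 16.2345°
wrap1 = wrap2 = π + 2β = 212.4691°
tangent length = C·cosβ = 89.2917
L = (r1+r2)·wrap + 2·C·cosβ = 26·3.7083 + 2·89.2917 = 274.9987

L=274.999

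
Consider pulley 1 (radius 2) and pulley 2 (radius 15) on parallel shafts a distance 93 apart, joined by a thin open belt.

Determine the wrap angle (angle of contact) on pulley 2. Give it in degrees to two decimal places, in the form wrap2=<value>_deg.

open belt: β = asin((r2−r1)/C) = asin(13/93) = 8.0354°
wrap1 = π − 2β = 163.9292°
wrap2 = π + 2β = 196.0708°

wrap2=196.07_deg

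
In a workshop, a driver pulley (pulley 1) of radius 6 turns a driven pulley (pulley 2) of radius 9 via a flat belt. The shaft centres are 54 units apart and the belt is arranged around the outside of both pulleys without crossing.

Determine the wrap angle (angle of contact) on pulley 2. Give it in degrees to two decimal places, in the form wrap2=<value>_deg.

open belt: β = asin((r2−r1)/C) = asin(3/54) = 3.1847°
wrap1 = π − 2β = 173.6305°
wrap2 = π + 2β = 186.3695°

wrap2=186.37_deg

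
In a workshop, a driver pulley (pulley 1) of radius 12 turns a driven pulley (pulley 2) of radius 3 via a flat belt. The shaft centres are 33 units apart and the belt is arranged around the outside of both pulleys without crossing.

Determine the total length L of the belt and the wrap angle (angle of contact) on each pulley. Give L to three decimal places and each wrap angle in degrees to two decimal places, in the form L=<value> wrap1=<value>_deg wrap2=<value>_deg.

L=115.594 wrap1=211.65_deg wrap2=148.35_deg

open belt: β = asin((r2−r1)/C) = asin(-9/33) = -15.8266°
wrap1 = π − 2β = 211.6532°
wrap2 = π + 2β = 148.3468°
tangent length = C·cosβ = 31.7490
L = r1·wrap1 + r2·wrap2 + 2·C·cosβ = 12·3.6940 + 3·2.5891 + 2·31.7490 = 115.5940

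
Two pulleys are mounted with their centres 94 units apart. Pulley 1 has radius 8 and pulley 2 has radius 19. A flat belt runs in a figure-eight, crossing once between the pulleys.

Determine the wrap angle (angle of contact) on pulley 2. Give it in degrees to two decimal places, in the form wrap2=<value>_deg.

crossed belt: β = asin((r1+r2)/C) = asin(27/94) = 16.6924°
wrap1 = wrap2 = π + 2β = 213.3849°

wrap2=213.38_deg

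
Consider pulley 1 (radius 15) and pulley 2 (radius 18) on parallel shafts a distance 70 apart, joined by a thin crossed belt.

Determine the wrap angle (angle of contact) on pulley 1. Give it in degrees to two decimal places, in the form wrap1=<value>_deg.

wrap1=236.25_deg

crossed belt: β = asin((r1+r2)/C) = asin(33/70) = 28.1271°
wrap1 = wrap2 = π + 2β = 236.2541°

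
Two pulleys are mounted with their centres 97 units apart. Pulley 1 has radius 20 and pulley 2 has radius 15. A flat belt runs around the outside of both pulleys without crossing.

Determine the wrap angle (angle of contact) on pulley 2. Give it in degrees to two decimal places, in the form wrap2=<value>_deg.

open belt: β = asin((r2−r1)/C) = asin(-5/97) = -2.9547°
wrap1 = π − 2β = 185.9094°
wrap2 = π + 2β = 174.0906°

wrap2=174.09_deg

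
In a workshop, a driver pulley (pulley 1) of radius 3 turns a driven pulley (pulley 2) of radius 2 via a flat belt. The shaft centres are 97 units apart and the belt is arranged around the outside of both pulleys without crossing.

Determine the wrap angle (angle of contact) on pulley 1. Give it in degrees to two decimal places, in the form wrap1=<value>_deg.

open belt: β = asin((r2−r1)/C) = asin(-1/97) = -0.5907°
wrap1 = π − 2β = 181.1814°
wrap2 = π + 2β = 178.8186°

wrap1=181.18_deg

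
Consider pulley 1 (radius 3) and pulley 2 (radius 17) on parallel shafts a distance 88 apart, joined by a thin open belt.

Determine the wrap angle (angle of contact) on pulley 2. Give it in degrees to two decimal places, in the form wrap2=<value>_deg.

open belt: β = asin((r2−r1)/C) = asin(14/88) = 9.1541°
wrap1 = π − 2β = 161.6917°
wrap2 = π + 2β = 198.3083°

wrap2=198.31_deg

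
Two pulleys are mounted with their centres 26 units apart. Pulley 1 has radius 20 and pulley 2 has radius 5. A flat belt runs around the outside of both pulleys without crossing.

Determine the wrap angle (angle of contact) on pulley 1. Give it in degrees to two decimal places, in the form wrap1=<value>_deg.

open belt: β = asin((r2−r1)/C) = asin(-15/26) = -35.2344°
wrap1 = π − 2β = 250.4688°
wrap2 = π + 2β = 109.5312°

wrap1=250.47_deg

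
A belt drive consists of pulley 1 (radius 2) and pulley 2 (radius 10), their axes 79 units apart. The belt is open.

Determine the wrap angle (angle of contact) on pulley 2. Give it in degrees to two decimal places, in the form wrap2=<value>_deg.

open belt: β = asin((r2−r1)/C) = asin(8/79) = 5.8121°
wrap1 = π − 2β = 168.3759°
wrap2 = π + 2β = 191.6241°

wrap2=191.62_deg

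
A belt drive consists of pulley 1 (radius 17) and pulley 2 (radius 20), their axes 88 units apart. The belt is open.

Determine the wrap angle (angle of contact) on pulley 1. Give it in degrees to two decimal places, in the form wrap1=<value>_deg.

open belt: β = asin((r2−r1)/C) = asin(3/88) = 1.9536°
wrap1 = π − 2β = 176.0927°
wrap2 = π + 2β = 183.9073°

wrap1=176.09_deg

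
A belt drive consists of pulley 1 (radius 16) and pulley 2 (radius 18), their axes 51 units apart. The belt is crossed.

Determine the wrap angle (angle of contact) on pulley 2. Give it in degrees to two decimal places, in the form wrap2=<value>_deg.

crossed belt: β = asin((r1+r2)/C) = asin(34/51) = 41.8103°
wrap1 = wrap2 = π + 2β = 263.6206°

wrap2=263.62_deg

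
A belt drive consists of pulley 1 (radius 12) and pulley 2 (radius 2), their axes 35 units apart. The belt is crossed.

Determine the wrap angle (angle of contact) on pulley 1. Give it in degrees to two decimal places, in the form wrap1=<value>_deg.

wrap1=227.16_deg

crossed belt: β = asin((r1+r2)/C) = asin(14/35) = 23.5782°
wrap1 = wrap2 = π + 2β = 227.1564°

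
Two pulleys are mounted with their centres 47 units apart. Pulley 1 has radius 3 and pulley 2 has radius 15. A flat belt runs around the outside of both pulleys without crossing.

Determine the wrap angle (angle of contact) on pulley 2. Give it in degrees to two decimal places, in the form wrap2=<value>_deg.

wrap2=209.58_deg

open belt: β = asin((r2−r1)/C) = asin(12/47) = 14.7925°
wrap1 = π − 2β = 150.4150°
wrap2 = π + 2β = 209.5850°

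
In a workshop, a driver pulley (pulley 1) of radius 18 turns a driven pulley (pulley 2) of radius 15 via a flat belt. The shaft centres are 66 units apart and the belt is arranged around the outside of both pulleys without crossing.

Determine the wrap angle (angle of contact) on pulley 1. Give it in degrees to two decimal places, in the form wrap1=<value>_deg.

open belt: β = asin((r2−r1)/C) = asin(-3/66) = -2.6053°
wrap1 = π − 2β = 185.2105°
wrap2 = π + 2β = 174.7895°

wrap1=185.21_deg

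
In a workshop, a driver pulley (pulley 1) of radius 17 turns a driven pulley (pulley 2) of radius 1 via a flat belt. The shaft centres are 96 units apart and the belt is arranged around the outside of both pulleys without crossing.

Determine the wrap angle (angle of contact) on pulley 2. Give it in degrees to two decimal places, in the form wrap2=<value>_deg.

open belt: β = asin((r2−r1)/C) = asin(-16/96) = -9.5941°
wrap1 = π − 2β = 199.1881°
wrap2 = π + 2β = 160.8119°

wrap2=160.81_deg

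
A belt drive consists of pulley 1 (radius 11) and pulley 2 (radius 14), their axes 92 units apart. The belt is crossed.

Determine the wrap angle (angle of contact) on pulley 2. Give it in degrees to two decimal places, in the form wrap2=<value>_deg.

wrap2=211.54_deg

crossed belt: β = asin((r1+r2)/C) = asin(25/92) = 15.7678°
wrap1 = wrap2 = π + 2β = 211.5356°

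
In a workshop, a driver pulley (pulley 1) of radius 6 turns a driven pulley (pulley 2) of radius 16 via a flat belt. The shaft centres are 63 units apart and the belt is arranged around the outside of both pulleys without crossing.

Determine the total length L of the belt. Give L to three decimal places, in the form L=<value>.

open belt: β = asin((r2−r1)/C) = asin(10/63) = 9.1332°
wrap1 = π − 2β = 161.7336°
wrap2 = π + 2β = 198.2664°
tangent length = C·cosβ = 62.2013
L = r1·wrap1 + r2·wrap2 + 2·C·cosβ = 6·2.8228 + 16·3.4604 + 2·62.2013 = 196.7057

L=196.706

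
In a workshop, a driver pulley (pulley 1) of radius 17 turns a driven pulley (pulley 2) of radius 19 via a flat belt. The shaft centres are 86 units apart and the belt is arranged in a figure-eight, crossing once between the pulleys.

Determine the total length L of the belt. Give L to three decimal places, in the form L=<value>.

crossed belt: β = asin((r1+r2)/C) = asin(36/86) = 24.7465°
wrap1 = wrap2 = π + 2β = 229.4930°
tangent length = C·cosβ = 78.1025
L = (r1+r2)·wrap + 2·C·cosβ = 36·4.0054 + 2·78.1025 = 300.3997

L=300.400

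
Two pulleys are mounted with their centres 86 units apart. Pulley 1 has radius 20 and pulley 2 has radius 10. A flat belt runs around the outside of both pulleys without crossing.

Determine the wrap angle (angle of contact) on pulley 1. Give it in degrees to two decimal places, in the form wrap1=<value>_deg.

open belt: β = asin((r2−r1)/C) = asin(-10/86) = -6.6774°
wrap1 = π − 2β = 193.3548°
wrap2 = π + 2β = 166.6452°

wrap1=193.35_deg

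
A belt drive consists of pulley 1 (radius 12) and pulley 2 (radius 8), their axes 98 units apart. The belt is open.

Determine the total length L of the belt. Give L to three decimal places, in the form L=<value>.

L=258.995

open belt: β = asin((r2−r1)/C) = asin(-4/98) = -2.3393°
wrap1 = π − 2β = 184.6785°
wrap2 = π + 2β = 175.3215°
tangent length = C·cosβ = 97.9183
L = r1·wrap1 + r2·wrap2 + 2·C·cosβ = 12·3.2232 + 8·3.0599 + 2·97.9183 = 258.9951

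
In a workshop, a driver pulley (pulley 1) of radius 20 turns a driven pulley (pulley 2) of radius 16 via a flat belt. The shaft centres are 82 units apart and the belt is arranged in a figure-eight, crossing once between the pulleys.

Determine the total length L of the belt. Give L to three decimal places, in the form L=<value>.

L=293.172

crossed belt: β = asin((r1+r2)/C) = asin(36/82) = 26.0416°
wrap1 = wrap2 = π + 2β = 232.0833°
tangent length = C·cosβ = 73.6750
L = (r1+r2)·wrap + 2·C·cosβ = 36·4.0506 + 2·73.6750 = 293.1722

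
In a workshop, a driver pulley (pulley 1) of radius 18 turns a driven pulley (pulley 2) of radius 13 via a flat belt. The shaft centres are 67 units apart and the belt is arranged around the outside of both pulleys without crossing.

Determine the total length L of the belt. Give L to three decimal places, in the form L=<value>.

L=231.763

open belt: β = asin((r2−r1)/C) = asin(-5/67) = -4.2798°
wrap1 = π − 2β = 188.5596°
wrap2 = π + 2β = 171.4404°
tangent length = C·cosβ = 66.8132
L = r1·wrap1 + r2·wrap2 + 2·C·cosβ = 18·3.2910 + 13·2.9922 + 2·66.8132 = 231.7627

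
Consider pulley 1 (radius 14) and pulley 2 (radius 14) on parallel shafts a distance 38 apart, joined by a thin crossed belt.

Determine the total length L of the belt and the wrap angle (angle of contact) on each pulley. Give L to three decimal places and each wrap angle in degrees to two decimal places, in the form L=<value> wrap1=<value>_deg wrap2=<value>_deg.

crossed belt: β = asin((r1+r2)/C) = asin(28/38) = 47.4631°
wrap1 = wrap2 = π + 2β = 274.9262°
tangent length = C·cosβ = 25.6905
L = (r1+r2)·wrap + 2·C·cosβ = 28·4.7984 + 2·25.6905 = 185.7352

L=185.735 wrap1=274.93_deg wrap2=274.93_deg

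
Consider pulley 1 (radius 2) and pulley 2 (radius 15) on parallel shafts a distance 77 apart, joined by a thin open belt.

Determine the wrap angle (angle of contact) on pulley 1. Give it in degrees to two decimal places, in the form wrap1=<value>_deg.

open belt: β = asin((r2−r1)/C) = asin(13/77) = 9.7199°
wrap1 = π − 2β = 160.5603°
wrap2 = π + 2β = 199.4397°

wrap1=160.56_deg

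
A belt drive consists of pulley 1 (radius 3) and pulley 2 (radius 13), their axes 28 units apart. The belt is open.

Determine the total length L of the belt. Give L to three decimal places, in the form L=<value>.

open belt: β = asin((r2−r1)/C) = asin(10/28) = 20.9248°
wrap1 = π − 2β = 138.1503°
wrap2 = π + 2β = 221.8497°
tangent length = C·cosβ = 26.1534
L = r1·wrap1 + r2·wrap2 + 2·C·cosβ = 3·2.4112 + 13·3.8720 + 2·26.1534 = 109.8764

L=109.876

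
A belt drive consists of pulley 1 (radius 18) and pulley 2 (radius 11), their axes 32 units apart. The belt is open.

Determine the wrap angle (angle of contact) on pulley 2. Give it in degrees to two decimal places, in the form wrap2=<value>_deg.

wrap2=154.73_deg

open belt: β = asin((r2−r1)/C) = asin(-7/32) = -12.6356°
wrap1 = π − 2β = 205.2713°
wrap2 = π + 2β = 154.7287°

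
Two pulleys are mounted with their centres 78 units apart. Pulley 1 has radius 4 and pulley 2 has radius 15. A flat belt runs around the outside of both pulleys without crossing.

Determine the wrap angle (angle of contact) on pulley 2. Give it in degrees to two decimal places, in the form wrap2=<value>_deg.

open belt: β = asin((r2−r1)/C) = asin(11/78) = 8.1072°
wrap1 = π − 2β = 163.7856°
wrap2 = π + 2β = 196.2144°

wrap2=196.21_deg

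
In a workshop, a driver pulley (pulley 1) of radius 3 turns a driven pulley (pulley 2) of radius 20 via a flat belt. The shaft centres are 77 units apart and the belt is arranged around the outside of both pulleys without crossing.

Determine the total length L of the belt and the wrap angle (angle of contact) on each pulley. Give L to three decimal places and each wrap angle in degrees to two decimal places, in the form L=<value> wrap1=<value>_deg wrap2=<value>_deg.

L=230.025 wrap1=154.49_deg wrap2=205.51_deg

open belt: β = asin((r2−r1)/C) = asin(17/77) = 12.7548°
wrap1 = π − 2β = 154.4904°
wrap2 = π + 2β = 205.5096°
tangent length = C·cosβ = 75.0999
L = r1·wrap1 + r2·wrap2 + 2·C·cosβ = 3·2.6964 + 20·3.5868 + 2·75.0999 = 230.0254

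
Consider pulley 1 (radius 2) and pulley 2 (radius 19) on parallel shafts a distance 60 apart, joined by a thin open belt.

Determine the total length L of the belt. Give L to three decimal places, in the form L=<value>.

open belt: β = asin((r2−r1)/C) = asin(17/60) = 16.4592°
wrap1 = π − 2β = 147.0815°
wrap2 = π + 2β = 212.9185°
tangent length = C·cosβ = 57.5413
L = r1·wrap1 + r2·wrap2 + 2·C·cosβ = 2·2.5671 + 19·3.7161 + 2·57.5413 = 190.8231

L=190.823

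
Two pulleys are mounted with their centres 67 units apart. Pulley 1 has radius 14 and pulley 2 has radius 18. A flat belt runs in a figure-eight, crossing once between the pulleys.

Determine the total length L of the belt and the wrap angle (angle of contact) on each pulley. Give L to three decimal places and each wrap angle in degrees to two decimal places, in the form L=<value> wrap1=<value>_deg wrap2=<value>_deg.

L=250.127 wrap1=237.06_deg wrap2=237.06_deg

crossed belt: β = asin((r1+r2)/C) = asin(32/67) = 28.5295°
wrap1 = wrap2 = π + 2β = 237.0591°
tangent length = C·cosβ = 58.8643
L = (r1+r2)·wrap + 2·C·cosβ = 32·4.1375 + 2·58.8643 = 250.1273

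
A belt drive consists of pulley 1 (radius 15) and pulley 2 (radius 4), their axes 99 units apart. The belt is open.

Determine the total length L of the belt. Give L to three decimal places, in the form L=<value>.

L=258.914

open belt: β = asin((r2−r1)/C) = asin(-11/99) = -6.3794°
wrap1 = π − 2β = 192.7587°
wrap2 = π + 2β = 167.2413°
tangent length = C·cosβ = 98.3870
L = r1·wrap1 + r2·wrap2 + 2·C·cosβ = 15·3.3643 + 4·2.9189 + 2·98.3870 = 258.9137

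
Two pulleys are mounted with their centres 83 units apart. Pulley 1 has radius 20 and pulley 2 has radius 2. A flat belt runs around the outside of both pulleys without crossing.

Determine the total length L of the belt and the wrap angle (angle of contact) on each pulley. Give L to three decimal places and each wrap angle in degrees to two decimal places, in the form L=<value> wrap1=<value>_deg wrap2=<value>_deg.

open belt: β = asin((r2−r1)/C) = asin(-18/83) = -12.5251°
wrap1 = π − 2β = 205.0502°
wrap2 = π + 2β = 154.9498°
tangent length = C·cosβ = 81.0247
L = r1·wrap1 + r2·wrap2 + 2·C·cosβ = 20·3.5788 + 2·2.7044 + 2·81.0247 = 239.0342

L=239.034 wrap1=205.05_deg wrap2=154.95_deg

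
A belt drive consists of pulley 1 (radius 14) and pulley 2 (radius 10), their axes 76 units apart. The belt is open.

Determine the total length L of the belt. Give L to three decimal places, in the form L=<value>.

L=227.609

open belt: β = asin((r2−r1)/C) = asin(-4/76) = -3.0170°
wrap1 = π − 2β = 186.0339°
wrap2 = π + 2β = 173.9661°
tangent length = C·cosβ = 75.8947
L = r1·wrap1 + r2·wrap2 + 2·C·cosβ = 14·3.2469 + 10·3.0363 + 2·75.8947 = 227.6088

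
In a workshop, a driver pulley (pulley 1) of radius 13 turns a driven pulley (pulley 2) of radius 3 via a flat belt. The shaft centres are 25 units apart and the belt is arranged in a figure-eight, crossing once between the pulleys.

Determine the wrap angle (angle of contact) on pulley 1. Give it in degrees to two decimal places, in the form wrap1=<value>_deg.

crossed belt: β = asin((r1+r2)/C) = asin(16/25) = 39.7918°
wrap1 = wrap2 = π + 2β = 259.5836°

wrap1=259.58_deg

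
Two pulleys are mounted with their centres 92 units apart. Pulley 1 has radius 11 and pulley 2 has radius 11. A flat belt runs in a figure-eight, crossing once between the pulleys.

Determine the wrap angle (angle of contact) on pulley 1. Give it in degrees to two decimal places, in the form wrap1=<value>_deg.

crossed belt: β = asin((r1+r2)/C) = asin(22/92) = 13.8352°
wrap1 = wrap2 = π + 2β = 207.6704°

wrap1=207.67_deg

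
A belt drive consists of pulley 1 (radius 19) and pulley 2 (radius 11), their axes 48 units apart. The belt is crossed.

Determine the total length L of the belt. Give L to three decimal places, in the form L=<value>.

crossed belt: β = asin((r1+r2)/C) = asin(30/48) = 38.6822°
wrap1 = wrap2 = π + 2β = 257.3644°
tangent length = C·cosβ = 37.4700
L = (r1+r2)·wrap + 2·C·cosβ = 30·4.4919 + 2·37.4700 = 209.6956

L=209.696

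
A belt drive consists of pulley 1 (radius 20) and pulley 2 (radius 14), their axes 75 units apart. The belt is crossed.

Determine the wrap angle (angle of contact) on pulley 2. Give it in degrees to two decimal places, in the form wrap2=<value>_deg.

wrap2=233.92_deg

crossed belt: β = asin((r1+r2)/C) = asin(34/75) = 26.9577°
wrap1 = wrap2 = π + 2β = 233.9155°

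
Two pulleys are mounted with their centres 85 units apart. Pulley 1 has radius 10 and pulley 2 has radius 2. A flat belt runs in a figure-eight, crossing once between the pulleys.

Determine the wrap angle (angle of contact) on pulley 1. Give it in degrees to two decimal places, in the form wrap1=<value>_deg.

wrap1=196.23_deg

crossed belt: β = asin((r1+r2)/C) = asin(12/85) = 8.1159°
wrap1 = wrap2 = π + 2β = 196.2319°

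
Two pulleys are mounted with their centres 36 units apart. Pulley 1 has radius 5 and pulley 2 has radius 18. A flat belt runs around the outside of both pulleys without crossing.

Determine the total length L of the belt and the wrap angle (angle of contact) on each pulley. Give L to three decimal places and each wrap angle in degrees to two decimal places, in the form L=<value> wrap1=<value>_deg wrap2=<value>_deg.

L=149.004 wrap1=137.66_deg wrap2=222.34_deg

open belt: β = asin((r2−r1)/C) = asin(13/36) = 21.1684°
wrap1 = π − 2β = 137.6631°
wrap2 = π + 2β = 222.3369°
tangent length = C·cosβ = 33.5708
L = r1·wrap1 + r2·wrap2 + 2·C·cosβ = 5·2.4027 + 18·3.8805 + 2·33.5708 = 149.0042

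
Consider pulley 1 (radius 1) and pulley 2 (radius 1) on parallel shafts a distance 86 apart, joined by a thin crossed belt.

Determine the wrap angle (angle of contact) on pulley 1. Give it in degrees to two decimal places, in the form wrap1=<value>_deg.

crossed belt: β = asin((r1+r2)/C) = asin(2/86) = 1.3326°
wrap1 = wrap2 = π + 2β = 182.6652°

wrap1=182.67_deg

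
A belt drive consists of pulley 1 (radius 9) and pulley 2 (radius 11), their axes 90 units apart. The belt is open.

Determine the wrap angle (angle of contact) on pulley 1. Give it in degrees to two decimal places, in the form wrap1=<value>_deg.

wrap1=177.45_deg

open belt: β = asin((r2−r1)/C) = asin(2/90) = 1.2733°
wrap1 = π − 2β = 177.4533°
wrap2 = π + 2β = 182.5467°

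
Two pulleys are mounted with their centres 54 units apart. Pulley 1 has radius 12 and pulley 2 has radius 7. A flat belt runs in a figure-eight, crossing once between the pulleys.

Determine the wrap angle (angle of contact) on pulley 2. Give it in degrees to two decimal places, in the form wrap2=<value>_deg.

wrap2=221.20_deg

crossed belt: β = asin((r1+r2)/C) = asin(19/54) = 20.6006°
wrap1 = wrap2 = π + 2β = 221.2012°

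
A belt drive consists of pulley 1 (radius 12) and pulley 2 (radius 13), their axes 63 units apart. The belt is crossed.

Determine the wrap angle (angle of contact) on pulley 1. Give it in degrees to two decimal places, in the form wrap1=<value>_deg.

wrap1=226.76_deg

crossed belt: β = asin((r1+r2)/C) = asin(25/63) = 23.3799°
wrap1 = wrap2 = π + 2β = 226.7597°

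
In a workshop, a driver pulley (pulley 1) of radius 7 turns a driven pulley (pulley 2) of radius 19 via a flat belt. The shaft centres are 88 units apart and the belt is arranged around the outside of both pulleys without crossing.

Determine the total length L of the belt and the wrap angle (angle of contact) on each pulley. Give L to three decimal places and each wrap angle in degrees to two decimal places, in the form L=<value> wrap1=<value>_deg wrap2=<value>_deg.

open belt: β = asin((r2−r1)/C) = asin(12/88) = 7.8375°
wrap1 = π − 2β = 164.3250°
wrap2 = π + 2β = 195.6750°
tangent length = C·cosβ = 87.1780
L = r1·wrap1 + r2·wrap2 + 2·C·cosβ = 7·2.8680 + 19·3.4152 + 2·87.1780 = 259.3203

L=259.320 wrap1=164.33_deg wrap2=195.67_deg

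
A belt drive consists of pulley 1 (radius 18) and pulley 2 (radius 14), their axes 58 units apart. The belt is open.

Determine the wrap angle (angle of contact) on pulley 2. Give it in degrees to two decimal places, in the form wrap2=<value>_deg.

open belt: β = asin((r2−r1)/C) = asin(-4/58) = -3.9546°
wrap1 = π − 2β = 187.9091°
wrap2 = π + 2β = 172.0909°

wrap2=172.09_deg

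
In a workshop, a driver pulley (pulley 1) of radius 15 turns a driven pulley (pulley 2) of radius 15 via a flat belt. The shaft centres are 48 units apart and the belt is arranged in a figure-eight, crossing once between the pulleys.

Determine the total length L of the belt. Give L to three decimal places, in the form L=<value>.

L=209.696

crossed belt: β = asin((r1+r2)/C) = asin(30/48) = 38.6822°
wrap1 = wrap2 = π + 2β = 257.3644°
tangent length = C·cosβ = 37.4700
L = (r1+r2)·wrap + 2·C·cosβ = 30·4.4919 + 2·37.4700 = 209.6956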